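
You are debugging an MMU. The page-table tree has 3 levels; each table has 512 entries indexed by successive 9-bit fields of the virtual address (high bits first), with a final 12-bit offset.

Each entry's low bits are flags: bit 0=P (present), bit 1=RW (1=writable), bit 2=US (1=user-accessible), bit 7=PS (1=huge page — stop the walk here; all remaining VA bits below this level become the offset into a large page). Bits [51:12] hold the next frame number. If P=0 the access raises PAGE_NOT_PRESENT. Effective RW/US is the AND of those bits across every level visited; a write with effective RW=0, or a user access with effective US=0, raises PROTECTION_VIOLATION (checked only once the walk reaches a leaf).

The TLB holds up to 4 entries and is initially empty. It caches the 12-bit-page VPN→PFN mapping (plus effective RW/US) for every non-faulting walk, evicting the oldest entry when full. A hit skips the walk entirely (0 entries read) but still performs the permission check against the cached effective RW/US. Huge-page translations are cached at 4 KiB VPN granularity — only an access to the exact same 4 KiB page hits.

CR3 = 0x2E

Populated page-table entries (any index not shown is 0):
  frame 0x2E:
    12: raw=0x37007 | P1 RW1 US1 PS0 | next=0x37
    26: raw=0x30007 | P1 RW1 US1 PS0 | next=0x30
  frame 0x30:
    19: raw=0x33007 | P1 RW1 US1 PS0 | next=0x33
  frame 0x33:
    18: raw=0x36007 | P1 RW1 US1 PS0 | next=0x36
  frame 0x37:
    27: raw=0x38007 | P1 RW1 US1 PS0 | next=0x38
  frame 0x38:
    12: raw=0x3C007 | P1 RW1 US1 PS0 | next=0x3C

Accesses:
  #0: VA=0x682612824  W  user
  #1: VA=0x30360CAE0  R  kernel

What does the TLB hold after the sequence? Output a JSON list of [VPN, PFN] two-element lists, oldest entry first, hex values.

Per-access translation:
#0 VA=0x682612824 (w,user):
  L0 @0x2E[26] → 0x30007  P=1,RW=1,US=1,PS=0
  L1 @0x30[19] → 0x33007  P=1,RW=1,US=1,PS=0
  L2 @0x33[18] → 0x36007  P=1,RW=1,US=1,PS=0
  ✓ 0x36824  — 3 lookups
#1 VA=0x30360CAE0 (r,kernel):
  L0 @0x2E[12] → 0x37007  P=1,RW=1,US=1,PS=0
  L1 @0x37[27] → 0x38007  P=1,RW=1,US=1,PS=0
  L2 @0x38[12] → 0x3C007  P=1,RW=1,US=1,PS=0
  ✓ 0x3CAE0  — 3 lookups

TLB: [["0x682612", "0x36"], ["0x30360C", "0x3C"]]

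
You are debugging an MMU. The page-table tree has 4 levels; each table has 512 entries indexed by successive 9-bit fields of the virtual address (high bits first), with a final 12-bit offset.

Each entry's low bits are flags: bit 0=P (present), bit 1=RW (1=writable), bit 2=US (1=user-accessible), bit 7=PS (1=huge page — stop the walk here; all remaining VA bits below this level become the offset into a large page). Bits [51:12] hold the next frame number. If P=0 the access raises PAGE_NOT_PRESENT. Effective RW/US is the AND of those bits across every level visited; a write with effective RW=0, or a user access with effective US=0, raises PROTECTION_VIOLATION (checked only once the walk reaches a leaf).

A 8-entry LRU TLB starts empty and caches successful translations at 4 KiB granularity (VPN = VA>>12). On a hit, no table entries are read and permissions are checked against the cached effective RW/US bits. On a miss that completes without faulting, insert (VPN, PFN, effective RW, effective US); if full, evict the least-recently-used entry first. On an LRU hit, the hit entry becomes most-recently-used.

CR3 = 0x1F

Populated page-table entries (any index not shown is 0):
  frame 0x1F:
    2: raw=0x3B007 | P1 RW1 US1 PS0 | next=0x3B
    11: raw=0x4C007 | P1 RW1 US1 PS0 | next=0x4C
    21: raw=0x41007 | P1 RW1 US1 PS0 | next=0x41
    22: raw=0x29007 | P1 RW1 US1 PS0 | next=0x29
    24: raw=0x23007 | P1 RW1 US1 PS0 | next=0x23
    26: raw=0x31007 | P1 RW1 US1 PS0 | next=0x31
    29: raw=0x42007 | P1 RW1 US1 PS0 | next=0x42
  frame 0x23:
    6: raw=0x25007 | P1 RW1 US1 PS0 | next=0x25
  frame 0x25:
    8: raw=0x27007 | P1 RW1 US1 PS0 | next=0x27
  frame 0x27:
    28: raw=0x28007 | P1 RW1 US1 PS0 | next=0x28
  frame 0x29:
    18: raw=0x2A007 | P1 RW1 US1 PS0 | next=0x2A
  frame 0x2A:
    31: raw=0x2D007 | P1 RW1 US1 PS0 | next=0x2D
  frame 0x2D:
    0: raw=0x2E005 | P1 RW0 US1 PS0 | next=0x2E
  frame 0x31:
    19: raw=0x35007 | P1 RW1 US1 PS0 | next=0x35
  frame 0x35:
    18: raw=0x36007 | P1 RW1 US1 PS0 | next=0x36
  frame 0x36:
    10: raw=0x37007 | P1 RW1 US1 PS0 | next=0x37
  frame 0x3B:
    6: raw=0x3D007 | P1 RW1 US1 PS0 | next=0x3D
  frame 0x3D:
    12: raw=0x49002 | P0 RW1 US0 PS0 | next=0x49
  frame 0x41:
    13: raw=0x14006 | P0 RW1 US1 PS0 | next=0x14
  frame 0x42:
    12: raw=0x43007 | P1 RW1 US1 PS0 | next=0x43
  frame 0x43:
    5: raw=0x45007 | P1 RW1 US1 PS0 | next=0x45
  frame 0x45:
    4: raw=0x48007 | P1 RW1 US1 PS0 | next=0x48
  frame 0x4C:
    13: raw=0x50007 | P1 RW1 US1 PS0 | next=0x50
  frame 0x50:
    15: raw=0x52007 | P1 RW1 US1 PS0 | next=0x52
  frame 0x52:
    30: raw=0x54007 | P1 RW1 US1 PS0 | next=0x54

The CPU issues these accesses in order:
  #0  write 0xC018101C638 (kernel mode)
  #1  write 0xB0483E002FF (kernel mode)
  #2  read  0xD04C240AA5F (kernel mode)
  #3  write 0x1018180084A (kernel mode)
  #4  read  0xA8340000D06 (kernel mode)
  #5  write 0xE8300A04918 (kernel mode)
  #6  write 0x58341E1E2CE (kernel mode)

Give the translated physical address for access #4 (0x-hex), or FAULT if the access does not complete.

Walk each access:
#0 VA=0xC018101C638 (w,kernel):
  L0: frame=0x1F idx=24 entry=0x23007 [P=1 RW=1 US=1 PS=0]
  L1: frame=0x23 idx=6 entry=0x25007 [P=1 RW=1 US=1 PS=0]
  L2: frame=0x25 idx=8 entry=0x27007 [P=1 RW=1 US=1 PS=0]
  L3: frame=0x27 idx=28 entry=0x28007 [P=1 RW=1 US=1 PS=0]
  ⇒ phys 0x28638  [4 reads]
#1 VA=0xB0483E002FF (w,kernel):
  L0: frame=0x1F idx=22 entry=0x29007 [P=1 RW=1 US=1 PS=0]
  L1: frame=0x29 idx=18 entry=0x2A007 [P=1 RW=1 US=1 PS=0]
  L2: frame=0x2A idx=31 entry=0x2D007 [P=1 RW=1 US=1 PS=0]
  L3: frame=0x2D idx=0 entry=0x2E005 [P=1 RW=0 US=1 PS=0]
  ✗ PROTECTION_VIOLATION  [4 reads]
#2 VA=0xD04C240AA5F (r,kernel):
  L0: frame=0x1F idx=26 entry=0x31007 [P=1 RW=1 US=1 PS=0]
  L1: frame=0x31 idx=19 entry=0x35007 [P=1 RW=1 US=1 PS=0]
  L2: frame=0x35 idx=18 entry=0x36007 [P=1 RW=1 US=1 PS=0]
  L3: frame=0x36 idx=10 entry=0x37007 [P=1 RW=1 US=1 PS=0]
  ⇒ phys 0x37A5F  [4 reads]
#3 VA=0x1018180084A (w,kernel):
  L0: frame=0x1F idx=2 entry=0x3B007 [P=1 RW=1 US=1 PS=0]
  L1: frame=0x3B idx=6 entry=0x3D007 [P=1 RW=1 US=1 PS=0]
  L2: frame=0x3D idx=12 entry=0x49002 [P=0 RW=1 US=0 PS=0]
  ✗ PAGE_NOT_PRESENT  [3 reads]
#4 VA=0xA8340000D06 (r,kernel):
  L0: frame=0x1F idx=21 entry=0x41007 [P=1 RW=1 US=1 PS=0]
  L1: frame=0x41 idx=13 entry=0x14006 [P=0 RW=1 US=1 PS=0]
  ✗ PAGE_NOT_PRESENT  [2 reads]
#5 VA=0xE8300A04918 (w,kernel):
  L0: frame=0x1F idx=29 entry=0x42007 [P=1 RW=1 US=1 PS=0]
  L1: frame=0x42 idx=12 entry=0x43007 [P=1 RW=1 US=1 PS=0]
  L2: frame=0x43 idx=5 entry=0x45007 [P=1 RW=1 US=1 PS=0]
  L3: frame=0x45 idx=4 entry=0x48007 [P=1 RW=1 US=1 PS=0]
  ⇒ phys 0x48918  [4 reads]
#6 VA=0x58341E1E2CE (w,kernel):
  L0: frame=0x1F idx=11 entry=0x4C007 [P=1 RW=1 US=1 PS=0]
  L1: frame=0x4C idx=13 entry=0x50007 [P=1 RW=1 US=1 PS=0]
  L2: frame=0x50 idx=15 entry=0x52007 [P=1 RW=1 US=1 PS=0]
  L3: frame=0x52 idx=30 entry=0x54007 [P=1 RW=1 US=1 PS=0]
  ⇒ phys 0x542CE  [4 reads]

Access #4 PA: FAULT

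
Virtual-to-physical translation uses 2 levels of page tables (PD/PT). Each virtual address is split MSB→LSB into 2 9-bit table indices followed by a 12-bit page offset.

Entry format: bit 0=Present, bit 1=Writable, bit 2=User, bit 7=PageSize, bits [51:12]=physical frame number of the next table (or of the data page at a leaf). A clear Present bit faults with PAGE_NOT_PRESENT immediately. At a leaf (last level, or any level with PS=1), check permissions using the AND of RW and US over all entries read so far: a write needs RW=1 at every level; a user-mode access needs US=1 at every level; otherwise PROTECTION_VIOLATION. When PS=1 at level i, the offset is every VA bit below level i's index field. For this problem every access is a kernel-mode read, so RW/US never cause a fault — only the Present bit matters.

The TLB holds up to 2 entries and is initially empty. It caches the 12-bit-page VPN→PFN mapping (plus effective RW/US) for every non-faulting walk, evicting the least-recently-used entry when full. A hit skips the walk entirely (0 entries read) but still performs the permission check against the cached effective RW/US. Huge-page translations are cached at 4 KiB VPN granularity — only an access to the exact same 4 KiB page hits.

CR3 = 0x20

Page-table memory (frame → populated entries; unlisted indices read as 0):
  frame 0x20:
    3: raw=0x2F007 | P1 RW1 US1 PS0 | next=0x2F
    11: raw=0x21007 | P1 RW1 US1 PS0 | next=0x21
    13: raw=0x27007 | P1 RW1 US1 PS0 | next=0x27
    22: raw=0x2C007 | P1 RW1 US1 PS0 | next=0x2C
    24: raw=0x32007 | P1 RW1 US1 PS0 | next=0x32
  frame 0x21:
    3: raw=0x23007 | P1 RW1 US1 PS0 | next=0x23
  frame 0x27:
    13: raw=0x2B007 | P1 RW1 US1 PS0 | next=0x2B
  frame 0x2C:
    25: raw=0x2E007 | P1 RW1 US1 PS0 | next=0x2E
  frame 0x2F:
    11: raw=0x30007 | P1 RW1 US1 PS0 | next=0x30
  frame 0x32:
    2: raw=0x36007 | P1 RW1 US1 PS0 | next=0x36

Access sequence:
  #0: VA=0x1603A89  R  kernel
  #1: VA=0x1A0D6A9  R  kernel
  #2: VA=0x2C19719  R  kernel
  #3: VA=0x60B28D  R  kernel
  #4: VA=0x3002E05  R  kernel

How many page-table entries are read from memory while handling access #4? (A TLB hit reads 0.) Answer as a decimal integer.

Per-access translation:
#0 VA=0x1603A89 (r,kernel):
  lvl0: tbl 0x20, slot 11 ⇒ 0x21007 (P1/RW1/US1/PS0)
  lvl1: tbl 0x21, slot 3 ⇒ 0x23007 (P1/RW1/US1/PS0)
  → PA=0x23A89  (2 entries read)
#1 VA=0x1A0D6A9 (r,kernel):
  lvl0: tbl 0x20, slot 13 ⇒ 0x27007 (P1/RW1/US1/PS0)
  lvl1: tbl 0x27, slot 13 ⇒ 0x2B007 (P1/RW1/US1/PS0)
  → PA=0x2B6A9  (2 entries read)
#2 VA=0x2C19719 (r,kernel):
  lvl0: tbl 0x20, slot 22 ⇒ 0x2C007 (P1/RW1/US1/PS0)
  lvl1: tbl 0x2C, slot 25 ⇒ 0x2E007 (P1/RW1/US1/PS0)
  → PA=0x2E719  (2 entries read)
#3 VA=0x60B28D (r,kernel):
  lvl0: tbl 0x20, slot 3 ⇒ 0x2F007 (P1/RW1/US1/PS0)
  lvl1: tbl 0x2F, slot 11 ⇒ 0x30007 (P1/RW1/US1/PS0)
  → PA=0x3028D  (2 entries read)
#4 VA=0x3002E05 (r,kernel):
  lvl0: tbl 0x20, slot 24 ⇒ 0x32007 (P1/RW1/US1/PS0)
  lvl1: tbl 0x32, slot 2 ⇒ 0x36007 (P1/RW1/US1/PS0)
  → PA=0x36E05  (2 entries read)

Entries read for #4: 2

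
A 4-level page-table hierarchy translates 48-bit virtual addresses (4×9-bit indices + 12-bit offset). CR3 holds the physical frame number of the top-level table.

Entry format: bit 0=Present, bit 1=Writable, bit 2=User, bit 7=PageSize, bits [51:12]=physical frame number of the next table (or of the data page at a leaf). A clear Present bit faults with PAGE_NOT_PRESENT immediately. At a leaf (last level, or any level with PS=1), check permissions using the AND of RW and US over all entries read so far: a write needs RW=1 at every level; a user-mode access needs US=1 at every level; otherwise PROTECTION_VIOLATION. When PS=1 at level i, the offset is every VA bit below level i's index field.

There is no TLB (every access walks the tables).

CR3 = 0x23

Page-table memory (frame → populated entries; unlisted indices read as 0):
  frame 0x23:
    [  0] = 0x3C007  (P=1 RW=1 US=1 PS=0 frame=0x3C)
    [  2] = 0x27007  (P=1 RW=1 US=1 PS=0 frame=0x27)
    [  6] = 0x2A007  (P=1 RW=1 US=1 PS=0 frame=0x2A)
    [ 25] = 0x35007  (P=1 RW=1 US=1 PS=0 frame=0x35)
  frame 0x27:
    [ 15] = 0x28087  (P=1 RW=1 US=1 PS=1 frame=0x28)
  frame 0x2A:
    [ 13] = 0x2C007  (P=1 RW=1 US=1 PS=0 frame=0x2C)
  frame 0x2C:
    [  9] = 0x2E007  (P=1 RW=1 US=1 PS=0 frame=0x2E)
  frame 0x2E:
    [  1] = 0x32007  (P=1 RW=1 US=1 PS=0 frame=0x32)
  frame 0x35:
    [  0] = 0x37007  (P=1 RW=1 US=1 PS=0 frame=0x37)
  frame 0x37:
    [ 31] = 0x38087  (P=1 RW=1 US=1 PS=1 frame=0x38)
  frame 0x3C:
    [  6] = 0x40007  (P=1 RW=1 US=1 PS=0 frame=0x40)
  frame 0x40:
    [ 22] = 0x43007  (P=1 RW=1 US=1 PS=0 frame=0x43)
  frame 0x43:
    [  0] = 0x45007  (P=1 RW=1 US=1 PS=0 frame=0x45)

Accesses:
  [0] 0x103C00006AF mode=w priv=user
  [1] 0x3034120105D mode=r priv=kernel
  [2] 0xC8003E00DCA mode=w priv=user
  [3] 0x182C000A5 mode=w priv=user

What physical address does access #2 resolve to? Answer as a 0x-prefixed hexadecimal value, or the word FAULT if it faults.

Per-access translation:
#0 VA=0x103C00006AF (w,user):
  lvl0: tbl 0x23, slot 2 ⇒ 0x27007 (P1/RW1/US1/PS0)
  lvl1: tbl 0x27, slot 15 ⇒ 0x28087 (P1/RW1/US1/PS1)
  ✓ 0x286AF (huge @L1)  — 2 lookups
#1 VA=0x3034120105D (r,kernel):
  lvl0: tbl 0x23, slot 6 ⇒ 0x2A007 (P1/RW1/US1/PS0)
  lvl1: tbl 0x2A, slot 13 ⇒ 0x2C007 (P1/RW1/US1/PS0)
  lvl2: tbl 0x2C, slot 9 ⇒ 0x2E007 (P1/RW1/US1/PS0)
  lvl3: tbl 0x2E, slot 1 ⇒ 0x32007 (P1/RW1/US1/PS0)
  ✓ 0x3205D  — 4 lookups
#2 VA=0xC8003E00DCA (w,user):
  lvl0: tbl 0x23, slot 25 ⇒ 0x35007 (P1/RW1/US1/PS0)
  lvl1: tbl 0x35, slot 0 ⇒ 0x37007 (P1/RW1/US1/PS0)
  lvl2: tbl 0x37, slot 31 ⇒ 0x38087 (P1/RW1/US1/PS1)
  ✓ 0x38DCA (huge @L2)  — 3 lookups
#3 VA=0x182C000A5 (w,user):
  lvl0: tbl 0x23, slot 0 ⇒ 0x3C007 (P1/RW1/US1/PS0)
  lvl1: tbl 0x3C, slot 6 ⇒ 0x40007 (P1/RW1/US1/PS0)
  lvl2: tbl 0x40, slot 22 ⇒ 0x43007 (P1/RW1/US1/PS0)
  lvl3: tbl 0x43, slot 0 ⇒ 0x45007 (P1/RW1/US1/PS0)
  ✓ 0x450A5  — 4 lookups

Access #2 PA: 0x38DCA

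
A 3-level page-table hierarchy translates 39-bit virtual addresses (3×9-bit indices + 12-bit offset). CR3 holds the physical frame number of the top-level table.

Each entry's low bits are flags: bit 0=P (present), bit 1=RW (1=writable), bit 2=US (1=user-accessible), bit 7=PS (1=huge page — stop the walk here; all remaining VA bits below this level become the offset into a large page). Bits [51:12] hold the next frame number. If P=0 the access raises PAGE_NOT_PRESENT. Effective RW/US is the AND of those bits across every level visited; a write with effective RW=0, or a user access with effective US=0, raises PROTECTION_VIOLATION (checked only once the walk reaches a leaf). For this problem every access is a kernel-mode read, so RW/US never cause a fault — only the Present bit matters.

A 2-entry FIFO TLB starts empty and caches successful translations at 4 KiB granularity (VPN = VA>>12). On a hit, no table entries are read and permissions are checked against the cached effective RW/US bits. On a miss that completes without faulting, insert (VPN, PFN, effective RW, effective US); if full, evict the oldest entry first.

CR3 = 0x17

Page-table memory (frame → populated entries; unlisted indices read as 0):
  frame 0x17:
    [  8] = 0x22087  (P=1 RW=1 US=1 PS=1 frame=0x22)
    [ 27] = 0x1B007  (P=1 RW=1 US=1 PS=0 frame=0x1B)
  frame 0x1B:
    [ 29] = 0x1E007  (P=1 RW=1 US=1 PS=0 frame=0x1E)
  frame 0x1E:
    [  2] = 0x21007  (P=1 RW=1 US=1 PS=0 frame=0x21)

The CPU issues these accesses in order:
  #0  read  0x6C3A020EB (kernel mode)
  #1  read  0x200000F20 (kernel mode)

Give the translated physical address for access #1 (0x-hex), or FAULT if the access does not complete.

Walk each access:
#0 VA=0x6C3A020EB (r,kernel):
  [0] read 0x17 idx=27: raw=0x1B007 flags P=1 W=1 U=1 S=0
  [1] read 0x1B idx=29: raw=0x1E007 flags P=1 W=1 U=1 S=0
  [2] read 0x1E idx=2: raw=0x21007 flags P=1 W=1 U=1 S=0
  → PA=0x210EB  (3 entries read)
#1 VA=0x200000F20 (r,kernel):
  [0] read 0x17 idx=8: raw=0x22087 flags P=1 W=1 U=1 S=1
  → PA=0x22F20 (huge @L0)  (1 entries read)

Access #1 PA: 0x22F20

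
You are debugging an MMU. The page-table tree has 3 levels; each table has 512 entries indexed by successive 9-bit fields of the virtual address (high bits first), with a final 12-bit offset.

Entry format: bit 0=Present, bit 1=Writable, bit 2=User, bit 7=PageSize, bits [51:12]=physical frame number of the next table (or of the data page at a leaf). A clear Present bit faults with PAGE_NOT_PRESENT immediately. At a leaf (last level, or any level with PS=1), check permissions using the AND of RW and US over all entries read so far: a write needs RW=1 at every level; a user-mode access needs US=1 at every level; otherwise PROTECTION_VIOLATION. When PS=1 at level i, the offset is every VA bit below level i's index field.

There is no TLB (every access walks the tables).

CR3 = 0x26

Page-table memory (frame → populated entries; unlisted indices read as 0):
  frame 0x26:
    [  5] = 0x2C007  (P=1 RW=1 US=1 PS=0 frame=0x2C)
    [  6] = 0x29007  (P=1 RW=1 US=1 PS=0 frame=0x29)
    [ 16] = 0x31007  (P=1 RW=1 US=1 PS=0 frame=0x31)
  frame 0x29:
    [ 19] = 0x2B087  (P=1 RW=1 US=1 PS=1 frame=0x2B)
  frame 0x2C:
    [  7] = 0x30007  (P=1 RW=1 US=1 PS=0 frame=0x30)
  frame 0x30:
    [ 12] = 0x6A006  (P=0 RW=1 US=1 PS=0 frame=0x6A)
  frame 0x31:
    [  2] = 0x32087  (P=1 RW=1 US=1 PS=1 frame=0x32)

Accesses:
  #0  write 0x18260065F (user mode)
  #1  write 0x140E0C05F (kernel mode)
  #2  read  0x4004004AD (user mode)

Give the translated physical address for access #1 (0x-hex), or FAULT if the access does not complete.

Per-access translation:
#0 VA=0x18260065F (w,user):
  [0] read 0x26 idx=6: raw=0x29007 flags P=1 W=1 U=1 S=0
  [1] read 0x29 idx=19: raw=0x2B087 flags P=1 W=1 U=1 S=1
  → PA=0x2B65F (huge @L1)  (2 entries read)
#1 VA=0x140E0C05F (w,kernel):
  [0] read 0x26 idx=5: raw=0x2C007 flags P=1 W=1 U=1 S=0
  [1] read 0x2C idx=7: raw=0x30007 flags P=1 W=1 U=1 S=0
  [2] read 0x30 idx=12: raw=0x6A006 flags P=0 W=1 U=1 S=0
  ✗ PAGE_NOT_PRESENT  [3 reads]
#2 VA=0x4004004AD (r,user):
  [0] read 0x26 idx=16: raw=0x31007 flags P=1 W=1 U=1 S=0
  [1] read 0x31 idx=2: raw=0x32087 flags P=1 W=1 U=1 S=1
  → PA=0x324AD (huge @L1)  (2 entries read)

Access #1 PA: FAULT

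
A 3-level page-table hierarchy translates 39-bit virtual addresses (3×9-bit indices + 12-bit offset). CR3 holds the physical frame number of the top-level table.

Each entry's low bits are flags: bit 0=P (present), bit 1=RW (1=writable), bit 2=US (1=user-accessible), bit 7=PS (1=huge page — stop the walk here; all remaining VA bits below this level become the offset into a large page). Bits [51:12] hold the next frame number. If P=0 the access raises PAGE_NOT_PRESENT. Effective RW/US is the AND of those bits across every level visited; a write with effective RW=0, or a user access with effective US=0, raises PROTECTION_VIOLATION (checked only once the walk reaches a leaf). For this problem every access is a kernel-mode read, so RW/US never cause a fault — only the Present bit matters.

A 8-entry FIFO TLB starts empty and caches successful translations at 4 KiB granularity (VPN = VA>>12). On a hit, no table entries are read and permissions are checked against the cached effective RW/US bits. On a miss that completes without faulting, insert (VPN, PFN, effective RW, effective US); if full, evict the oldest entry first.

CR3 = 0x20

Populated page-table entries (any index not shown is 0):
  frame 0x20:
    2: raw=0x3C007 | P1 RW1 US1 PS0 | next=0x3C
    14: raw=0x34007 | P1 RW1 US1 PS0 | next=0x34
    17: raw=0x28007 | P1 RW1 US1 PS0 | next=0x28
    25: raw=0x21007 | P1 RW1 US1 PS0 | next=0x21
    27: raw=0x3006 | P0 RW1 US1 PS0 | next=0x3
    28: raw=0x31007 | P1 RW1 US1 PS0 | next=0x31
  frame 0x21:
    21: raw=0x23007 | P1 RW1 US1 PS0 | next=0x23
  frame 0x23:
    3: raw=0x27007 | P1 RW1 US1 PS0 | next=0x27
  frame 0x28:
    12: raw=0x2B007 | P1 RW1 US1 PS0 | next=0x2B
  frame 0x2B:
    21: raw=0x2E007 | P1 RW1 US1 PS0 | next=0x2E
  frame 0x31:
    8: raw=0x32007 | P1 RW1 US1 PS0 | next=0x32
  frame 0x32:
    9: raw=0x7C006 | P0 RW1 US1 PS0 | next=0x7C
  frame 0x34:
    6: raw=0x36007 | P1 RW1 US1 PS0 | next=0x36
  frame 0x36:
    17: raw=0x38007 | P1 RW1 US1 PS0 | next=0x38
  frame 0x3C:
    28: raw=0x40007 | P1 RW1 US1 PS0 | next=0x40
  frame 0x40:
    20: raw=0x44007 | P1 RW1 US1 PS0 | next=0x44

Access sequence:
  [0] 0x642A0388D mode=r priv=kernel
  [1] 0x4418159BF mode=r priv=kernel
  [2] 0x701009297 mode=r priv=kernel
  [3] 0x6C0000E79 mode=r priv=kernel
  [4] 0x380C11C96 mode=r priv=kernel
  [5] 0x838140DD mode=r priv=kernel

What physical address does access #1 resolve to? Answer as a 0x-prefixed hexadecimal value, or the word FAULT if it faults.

Trace:
#0 VA=0x642A0388D (r,kernel):
  lvl0: tbl 0x20, slot 25 ⇒ 0x21007 (P1/RW1/US1/PS0)
  lvl1: tbl 0x21, slot 21 ⇒ 0x23007 (P1/RW1/US1/PS0)
  lvl2: tbl 0x23, slot 3 ⇒ 0x27007 (P1/RW1/US1/PS0)
  → PA=0x2788D  (3 entries read)
#1 VA=0x4418159BF (r,kernel):
  lvl0: tbl 0x20, slot 17 ⇒ 0x28007 (P1/RW1/US1/PS0)
  lvl1: tbl 0x28, slot 12 ⇒ 0x2B007 (P1/RW1/US1/PS0)
  lvl2: tbl 0x2B, slot 21 ⇒ 0x2E007 (P1/RW1/US1/PS0)
  → PA=0x2E9BF  (3 entries read)
#2 VA=0x701009297 (r,kernel):
  lvl0: tbl 0x20, slot 28 ⇒ 0x31007 (P1/RW1/US1/PS0)
  lvl1: tbl 0x31, slot 8 ⇒ 0x32007 (P1/RW1/US1/PS0)
  lvl2: tbl 0x32, slot 9 ⇒ 0x7C006 (P0/RW1/US1/PS0)
  ✗ PAGE_NOT_PRESENT  [3 reads]
#3 VA=0x6C0000E79 (r,kernel):
  lvl0: tbl 0x20, slot 27 ⇒ 0x3006 (P0/RW1/US1/PS0)
  ✗ PAGE_NOT_PRESENT  [1 reads]
#4 VA=0x380C11C96 (r,kernel):
  lvl0: tbl 0x20, slot 14 ⇒ 0x34007 (P1/RW1/US1/PS0)
  lvl1: tbl 0x34, slot 6 ⇒ 0x36007 (P1/RW1/US1/PS0)
  lvl2: tbl 0x36, slot 17 ⇒ 0x38007 (P1/RW1/US1/PS0)
  → PA=0x38C96  (3 entries read)
#5 VA=0x838140DD (r,kernel):
  lvl0: tbl 0x20, slot 2 ⇒ 0x3C007 (P1/RW1/US1/PS0)
  lvl1: tbl 0x3C, slot 28 ⇒ 0x40007 (P1/RW1/US1/PS0)
  lvl2: tbl 0x40, slot 20 ⇒ 0x44007 (P1/RW1/US1/PS0)
  → PA=0x440DD  (3 entries read)

Access #1 PA: 0x2E9BF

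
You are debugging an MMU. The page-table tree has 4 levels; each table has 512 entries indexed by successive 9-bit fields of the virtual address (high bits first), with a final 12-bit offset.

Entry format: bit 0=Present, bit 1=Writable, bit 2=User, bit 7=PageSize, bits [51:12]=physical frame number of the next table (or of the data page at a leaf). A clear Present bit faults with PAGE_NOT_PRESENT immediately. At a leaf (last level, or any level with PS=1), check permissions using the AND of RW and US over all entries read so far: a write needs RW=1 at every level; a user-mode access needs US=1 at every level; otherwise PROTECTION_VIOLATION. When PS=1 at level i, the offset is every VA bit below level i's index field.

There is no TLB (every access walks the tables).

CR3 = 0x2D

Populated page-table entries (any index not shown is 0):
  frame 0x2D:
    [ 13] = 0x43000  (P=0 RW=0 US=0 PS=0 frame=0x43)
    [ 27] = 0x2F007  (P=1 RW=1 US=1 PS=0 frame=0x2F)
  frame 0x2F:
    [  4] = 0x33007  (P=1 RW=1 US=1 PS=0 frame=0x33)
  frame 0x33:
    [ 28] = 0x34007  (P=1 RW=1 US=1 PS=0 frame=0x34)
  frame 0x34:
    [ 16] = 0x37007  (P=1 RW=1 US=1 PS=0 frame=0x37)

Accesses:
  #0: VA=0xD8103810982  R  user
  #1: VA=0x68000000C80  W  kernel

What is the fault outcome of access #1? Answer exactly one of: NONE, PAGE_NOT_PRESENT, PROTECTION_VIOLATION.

Per-access translation:
#0 VA=0xD8103810982 (r,user):
  L0 @0x2D[27] → 0x2F007  P=1,RW=1,US=1,PS=0
  L1 @0x2F[4] → 0x33007  P=1,RW=1,US=1,PS=0
  L2 @0x33[28] → 0x34007  P=1,RW=1,US=1,PS=0
  L3 @0x34[16] → 0x37007  P=1,RW=1,US=1,PS=0
  → PA=0x37982  (4 entries read)
#1 VA=0x68000000C80 (w,kernel):
  L0 @0x2D[13] → 0x43000  P=0,RW=0,US=0,PS=0
  → PAGE_NOT_PRESENT  (1 entries read)

Access #1 fault: PAGE_NOT_PRESENT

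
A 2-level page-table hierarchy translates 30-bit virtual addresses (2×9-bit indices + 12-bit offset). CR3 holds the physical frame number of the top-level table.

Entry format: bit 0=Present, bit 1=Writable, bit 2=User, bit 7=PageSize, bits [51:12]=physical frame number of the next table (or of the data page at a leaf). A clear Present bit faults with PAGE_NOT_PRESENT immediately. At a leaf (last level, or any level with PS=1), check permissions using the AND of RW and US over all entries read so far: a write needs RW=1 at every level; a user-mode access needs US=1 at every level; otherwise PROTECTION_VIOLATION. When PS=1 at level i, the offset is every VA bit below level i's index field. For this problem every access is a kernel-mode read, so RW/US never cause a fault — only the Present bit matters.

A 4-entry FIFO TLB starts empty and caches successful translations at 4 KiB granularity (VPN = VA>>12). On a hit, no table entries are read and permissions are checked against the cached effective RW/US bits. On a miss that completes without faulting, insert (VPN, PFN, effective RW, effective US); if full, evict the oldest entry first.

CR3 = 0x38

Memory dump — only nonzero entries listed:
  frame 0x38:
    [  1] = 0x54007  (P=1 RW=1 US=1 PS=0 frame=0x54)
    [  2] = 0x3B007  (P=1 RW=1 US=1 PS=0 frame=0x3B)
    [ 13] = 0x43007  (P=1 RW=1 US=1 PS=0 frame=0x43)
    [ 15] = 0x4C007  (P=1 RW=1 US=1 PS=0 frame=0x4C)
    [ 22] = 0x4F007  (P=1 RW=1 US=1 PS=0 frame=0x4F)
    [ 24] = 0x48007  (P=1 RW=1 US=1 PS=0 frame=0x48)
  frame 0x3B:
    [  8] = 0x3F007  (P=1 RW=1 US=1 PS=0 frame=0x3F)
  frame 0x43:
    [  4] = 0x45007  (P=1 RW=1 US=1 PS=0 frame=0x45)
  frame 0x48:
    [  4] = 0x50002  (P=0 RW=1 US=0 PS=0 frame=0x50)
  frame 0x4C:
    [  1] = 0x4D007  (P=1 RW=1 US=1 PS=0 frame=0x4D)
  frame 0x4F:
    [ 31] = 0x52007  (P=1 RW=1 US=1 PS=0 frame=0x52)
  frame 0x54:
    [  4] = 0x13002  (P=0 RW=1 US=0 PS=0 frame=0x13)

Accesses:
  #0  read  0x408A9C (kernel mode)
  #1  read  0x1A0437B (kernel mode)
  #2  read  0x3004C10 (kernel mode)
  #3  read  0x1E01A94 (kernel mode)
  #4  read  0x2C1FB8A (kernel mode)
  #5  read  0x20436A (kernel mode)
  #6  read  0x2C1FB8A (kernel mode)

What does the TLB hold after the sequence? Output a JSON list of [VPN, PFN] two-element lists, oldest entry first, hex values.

Trace:
#0 VA=0x408A9C (r,kernel):
  L0 @0x38[2] → 0x3B007  P=1,RW=1,US=1,PS=0
  L1 @0x3B[8] → 0x3F007  P=1,RW=1,US=1,PS=0
  ✓ 0x3FA9C  — 2 lookups
#1 VA=0x1A0437B (r,kernel):
  L0 @0x38[13] → 0x43007  P=1,RW=1,US=1,PS=0
  L1 @0x43[4] → 0x45007  P=1,RW=1,US=1,PS=0
  ✓ 0x4537B  — 2 lookups
#2 VA=0x3004C10 (r,kernel):
  L0 @0x38[24] → 0x48007  P=1,RW=1,US=1,PS=0
  L1 @0x48[4] → 0x50002  P=0,RW=1,US=0,PS=0
  → PAGE_NOT_PRESENT  (2 entries read)
#3 VA=0x1E01A94 (r,kernel):
  L0 @0x38[15] → 0x4C007  P=1,RW=1,US=1,PS=0
  L1 @0x4C[1] → 0x4D007  P=1,RW=1,US=1,PS=0
  ✓ 0x4DA94  — 2 lookups
#4 VA=0x2C1FB8A (r,kernel):
  L0 @0x38[22] → 0x4F007  P=1,RW=1,US=1,PS=0
  L1 @0x4F[31] → 0x52007  P=1,RW=1,US=1,PS=0
  ✓ 0x52B8A  — 2 lookups
#5 VA=0x20436A (r,kernel):
  L0 @0x38[1] → 0x54007  P=1,RW=1,US=1,PS=0
  L1 @0x54[4] → 0x13002  P=0,RW=1,US=0,PS=0
  → PAGE_NOT_PRESENT  (2 entries read)
#6 VA=0x2C1FB8A (r,kernel):
  TLB hit vpn=0x2C1F → PA=0x52B8A

TLB: [["0x408", "0x3F"], ["0x1A04", "0x45"], ["0x1E01", "0x4D"], ["0x2C1F", "0x52"]]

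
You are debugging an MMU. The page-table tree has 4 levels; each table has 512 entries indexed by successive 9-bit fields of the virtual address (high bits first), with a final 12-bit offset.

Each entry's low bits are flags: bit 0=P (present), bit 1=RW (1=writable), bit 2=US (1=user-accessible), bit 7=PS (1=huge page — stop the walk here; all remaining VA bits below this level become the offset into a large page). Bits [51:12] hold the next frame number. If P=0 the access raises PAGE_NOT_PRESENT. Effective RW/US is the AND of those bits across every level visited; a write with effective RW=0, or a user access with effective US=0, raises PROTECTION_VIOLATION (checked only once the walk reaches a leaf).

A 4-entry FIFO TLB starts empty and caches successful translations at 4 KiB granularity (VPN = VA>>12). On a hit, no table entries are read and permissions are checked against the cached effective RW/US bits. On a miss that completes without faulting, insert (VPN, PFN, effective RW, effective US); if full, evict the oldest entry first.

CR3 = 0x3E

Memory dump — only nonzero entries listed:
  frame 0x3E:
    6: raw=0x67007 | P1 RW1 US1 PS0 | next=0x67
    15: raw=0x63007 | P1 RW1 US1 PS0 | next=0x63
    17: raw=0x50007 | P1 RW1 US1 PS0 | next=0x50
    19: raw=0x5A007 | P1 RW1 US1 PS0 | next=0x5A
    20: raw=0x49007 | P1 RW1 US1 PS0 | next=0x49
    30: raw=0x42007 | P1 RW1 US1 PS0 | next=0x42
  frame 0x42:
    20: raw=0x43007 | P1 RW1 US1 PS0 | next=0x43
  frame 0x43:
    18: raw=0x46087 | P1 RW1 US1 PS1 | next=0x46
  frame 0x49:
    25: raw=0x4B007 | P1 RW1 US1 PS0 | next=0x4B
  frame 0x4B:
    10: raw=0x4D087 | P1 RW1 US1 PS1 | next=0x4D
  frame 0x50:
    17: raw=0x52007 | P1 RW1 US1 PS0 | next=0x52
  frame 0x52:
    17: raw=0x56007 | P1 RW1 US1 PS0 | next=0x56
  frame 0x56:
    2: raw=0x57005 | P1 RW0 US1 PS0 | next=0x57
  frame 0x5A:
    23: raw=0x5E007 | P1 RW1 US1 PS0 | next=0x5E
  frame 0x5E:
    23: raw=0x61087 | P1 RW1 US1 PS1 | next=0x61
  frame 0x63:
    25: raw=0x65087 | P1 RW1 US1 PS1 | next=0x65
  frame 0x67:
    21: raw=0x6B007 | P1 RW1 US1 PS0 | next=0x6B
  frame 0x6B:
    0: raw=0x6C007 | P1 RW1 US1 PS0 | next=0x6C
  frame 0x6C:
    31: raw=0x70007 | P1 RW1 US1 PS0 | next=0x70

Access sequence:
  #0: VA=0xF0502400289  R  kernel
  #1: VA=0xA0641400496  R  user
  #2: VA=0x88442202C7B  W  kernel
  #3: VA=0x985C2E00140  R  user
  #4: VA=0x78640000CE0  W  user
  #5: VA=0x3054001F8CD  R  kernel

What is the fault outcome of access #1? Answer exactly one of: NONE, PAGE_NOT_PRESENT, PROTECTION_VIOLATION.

Per-access translation:
#0 VA=0xF0502400289 (r,kernel):
  lvl0: tbl 0x3E, slot 30 ⇒ 0x42007 (P1/RW1/US1/PS0)
  lvl1: tbl 0x42, slot 20 ⇒ 0x43007 (P1/RW1/US1/PS0)
  lvl2: tbl 0x43, slot 18 ⇒ 0x46087 (P1/RW1/US1/PS1)
  ⇒ phys 0x46289 (huge @L2)  [3 reads]
#1 VA=0xA0641400496 (r,user):
  lvl0: tbl 0x3E, slot 20 ⇒ 0x49007 (P1/RW1/US1/PS0)
  lvl1: tbl 0x49, slot 25 ⇒ 0x4B007 (P1/RW1/US1/PS0)
  lvl2: tbl 0x4B, slot 10 ⇒ 0x4D087 (P1/RW1/US1/PS1)
  ⇒ phys 0x4D496 (huge @L2)  [3 reads]
#2 VA=0x88442202C7B (w,kernel):
  lvl0: tbl 0x3E, slot 17 ⇒ 0x50007 (P1/RW1/US1/PS0)
  lvl1: tbl 0x50, slot 17 ⇒ 0x52007 (P1/RW1/US1/PS0)
  lvl2: tbl 0x52, slot 17 ⇒ 0x56007 (P1/RW1/US1/PS0)
  lvl3: tbl 0x56, slot 2 ⇒ 0x57005 (P1/RW0/US1/PS0)
  ⇒ fault: PROTECTION_VIOLATION  — 4 lookups
#3 VA=0x985C2E00140 (r,user):
  lvl0: tbl 0x3E, slot 19 ⇒ 0x5A007 (P1/RW1/US1/PS0)
  lvl1: tbl 0x5A, slot 23 ⇒ 0x5E007 (P1/RW1/US1/PS0)
  lvl2: tbl 0x5E, slot 23 ⇒ 0x61087 (P1/RW1/US1/PS1)
  ⇒ phys 0x61140 (huge @L2)  [3 reads]
#4 VA=0x78640000CE0 (w,user):
  lvl0: tbl 0x3E, slot 15 ⇒ 0x63007 (P1/RW1/US1/PS0)
  lvl1: tbl 0x63, slot 25 ⇒ 0x65087 (P1/RW1/US1/PS1)
  ⇒ phys 0x65CE0 (huge @L1)  [2 reads]
#5 VA=0x3054001F8CD (r,kernel):
  lvl0: tbl 0x3E, slot 6 ⇒ 0x67007 (P1/RW1/US1/PS0)
  lvl1: tbl 0x67, slot 21 ⇒ 0x6B007 (P1/RW1/US1/PS0)
  lvl2: tbl 0x6B, slot 0 ⇒ 0x6C007 (P1/RW1/US1/PS0)
  lvl3: tbl 0x6C, slot 31 ⇒ 0x70007 (P1/RW1/US1/PS0)
  ⇒ phys 0x708CD  [4 reads]

Access #1 fault: NONE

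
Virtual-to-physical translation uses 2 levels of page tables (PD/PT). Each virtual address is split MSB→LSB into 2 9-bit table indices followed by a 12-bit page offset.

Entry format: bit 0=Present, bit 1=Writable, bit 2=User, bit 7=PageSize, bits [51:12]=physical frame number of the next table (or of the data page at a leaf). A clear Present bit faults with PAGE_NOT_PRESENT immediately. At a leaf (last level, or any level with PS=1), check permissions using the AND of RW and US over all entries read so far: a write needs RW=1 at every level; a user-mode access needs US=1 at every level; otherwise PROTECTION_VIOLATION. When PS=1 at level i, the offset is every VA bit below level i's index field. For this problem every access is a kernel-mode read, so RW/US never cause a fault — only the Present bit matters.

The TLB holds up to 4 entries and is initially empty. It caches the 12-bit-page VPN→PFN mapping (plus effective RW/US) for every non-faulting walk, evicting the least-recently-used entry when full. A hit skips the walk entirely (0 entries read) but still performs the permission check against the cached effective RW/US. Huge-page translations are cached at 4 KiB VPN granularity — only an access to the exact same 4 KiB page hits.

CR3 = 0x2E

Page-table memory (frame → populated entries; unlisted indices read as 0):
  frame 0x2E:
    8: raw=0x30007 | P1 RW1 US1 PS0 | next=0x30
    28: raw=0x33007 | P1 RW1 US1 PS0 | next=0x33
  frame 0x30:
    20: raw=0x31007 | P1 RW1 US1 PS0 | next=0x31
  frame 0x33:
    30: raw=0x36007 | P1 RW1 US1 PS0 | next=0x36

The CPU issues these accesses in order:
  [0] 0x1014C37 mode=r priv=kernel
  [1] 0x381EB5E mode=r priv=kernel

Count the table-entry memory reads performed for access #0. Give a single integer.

Per-access translation:
#0 VA=0x1014C37 (r,kernel):
  lvl0: tbl 0x2E, slot 8 ⇒ 0x30007 (P1/RW1/US1/PS0)
  lvl1: tbl 0x30, slot 20 ⇒ 0x31007 (P1/RW1/US1/PS0)
  ⇒ phys 0x31C37  [2 reads]
#1 VA=0x381EB5E (r,kernel):
  lvl0: tbl 0x2E, slot 28 ⇒ 0x33007 (P1/RW1/US1/PS0)
  lvl1: tbl 0x33, slot 30 ⇒ 0x36007 (P1/RW1/US1/PS0)
  ⇒ phys 0x36B5E  [2 reads]

Entries read for #0: 2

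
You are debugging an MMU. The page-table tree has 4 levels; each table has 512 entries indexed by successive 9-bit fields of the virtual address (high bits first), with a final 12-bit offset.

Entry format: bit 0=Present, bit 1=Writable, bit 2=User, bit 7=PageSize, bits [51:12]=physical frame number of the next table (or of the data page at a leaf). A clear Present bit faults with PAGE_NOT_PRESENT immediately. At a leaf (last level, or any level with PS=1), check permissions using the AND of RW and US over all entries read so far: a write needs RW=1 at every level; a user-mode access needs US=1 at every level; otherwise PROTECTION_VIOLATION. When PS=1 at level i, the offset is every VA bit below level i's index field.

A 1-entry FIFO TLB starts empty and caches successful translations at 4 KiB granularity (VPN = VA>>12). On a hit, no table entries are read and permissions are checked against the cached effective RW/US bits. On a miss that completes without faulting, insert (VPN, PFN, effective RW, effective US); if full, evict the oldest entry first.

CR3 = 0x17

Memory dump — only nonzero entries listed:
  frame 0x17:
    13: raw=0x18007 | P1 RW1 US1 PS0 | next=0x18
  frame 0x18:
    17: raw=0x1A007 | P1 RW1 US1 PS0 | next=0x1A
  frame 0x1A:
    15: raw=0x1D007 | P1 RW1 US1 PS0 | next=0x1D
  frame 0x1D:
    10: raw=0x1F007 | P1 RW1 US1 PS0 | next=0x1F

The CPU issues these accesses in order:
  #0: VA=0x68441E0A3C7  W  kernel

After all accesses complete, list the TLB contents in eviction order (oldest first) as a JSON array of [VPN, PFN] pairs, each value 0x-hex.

Trace:
#0 VA=0x68441E0A3C7 (w,kernel):
  L0 @0x17[13] → 0x18007  P=1,RW=1,US=1,PS=0
  L1 @0x18[17] → 0x1A007  P=1,RW=1,US=1,PS=0
  L2 @0x1A[15] → 0x1D007  P=1,RW=1,US=1,PS=0
  L3 @0x1D[10] → 0x1F007  P=1,RW=1,US=1,PS=0
  ⇒ phys 0x1F3C7  [4 reads]

TLB: [["0x68441E0A", "0x1F"]]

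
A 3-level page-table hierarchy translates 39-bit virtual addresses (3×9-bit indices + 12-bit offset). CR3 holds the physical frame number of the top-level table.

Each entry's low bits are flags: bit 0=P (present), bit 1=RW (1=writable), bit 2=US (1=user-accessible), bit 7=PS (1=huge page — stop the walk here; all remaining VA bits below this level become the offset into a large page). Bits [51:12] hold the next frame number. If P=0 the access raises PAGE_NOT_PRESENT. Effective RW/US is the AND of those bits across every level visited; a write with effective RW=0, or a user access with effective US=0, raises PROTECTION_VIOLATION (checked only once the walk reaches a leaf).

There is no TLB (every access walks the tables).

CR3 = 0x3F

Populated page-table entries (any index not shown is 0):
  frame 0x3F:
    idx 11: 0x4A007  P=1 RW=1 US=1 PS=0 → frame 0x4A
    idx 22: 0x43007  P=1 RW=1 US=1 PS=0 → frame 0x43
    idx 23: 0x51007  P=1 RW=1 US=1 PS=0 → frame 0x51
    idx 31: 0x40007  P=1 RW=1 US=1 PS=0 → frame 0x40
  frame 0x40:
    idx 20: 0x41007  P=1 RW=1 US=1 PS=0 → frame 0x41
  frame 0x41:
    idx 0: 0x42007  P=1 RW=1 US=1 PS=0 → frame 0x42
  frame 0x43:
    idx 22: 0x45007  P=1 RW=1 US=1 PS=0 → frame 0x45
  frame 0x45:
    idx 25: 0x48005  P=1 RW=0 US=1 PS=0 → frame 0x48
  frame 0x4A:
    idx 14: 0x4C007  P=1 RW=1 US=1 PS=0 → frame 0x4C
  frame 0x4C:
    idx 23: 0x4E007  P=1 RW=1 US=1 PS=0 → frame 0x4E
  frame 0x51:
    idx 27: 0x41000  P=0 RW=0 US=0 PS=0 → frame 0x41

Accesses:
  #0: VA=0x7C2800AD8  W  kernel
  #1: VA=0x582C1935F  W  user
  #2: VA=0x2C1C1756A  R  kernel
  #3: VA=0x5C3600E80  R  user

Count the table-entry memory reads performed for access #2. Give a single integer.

Trace:
#0 VA=0x7C2800AD8 (w,kernel):
  L0 @0x3F[31] → 0x40007  P=1,RW=1,US=1,PS=0
  L1 @0x40[20] → 0x41007  P=1,RW=1,US=1,PS=0
  L2 @0x41[0] → 0x42007  P=1,RW=1,US=1,PS=0
  → PA=0x42AD8  (3 entries read)
#1 VA=0x582C1935F (w,user):
  L0 @0x3F[22] → 0x43007  P=1,RW=1,US=1,PS=0
  L1 @0x43[22] → 0x45007  P=1,RW=1,US=1,PS=0
  L2 @0x45[25] → 0x48005  P=1,RW=0,US=1,PS=0
  ⇒ fault: PROTECTION_VIOLATION  — 3 lookups
#2 VA=0x2C1C1756A (r,kernel):
  L0 @0x3F[11] → 0x4A007  P=1,RW=1,US=1,PS=0
  L1 @0x4A[14] → 0x4C007  P=1,RW=1,US=1,PS=0
  L2 @0x4C[23] → 0x4E007  P=1,RW=1,US=1,PS=0
  → PA=0x4E56A  (3 entries read)
#3 VA=0x5C3600E80 (r,user):
  L0 @0x3F[23] → 0x51007  P=1,RW=1,US=1,PS=0
  L1 @0x51[27] → 0x41000  P=0,RW=0,US=0,PS=0
  ⇒ fault: PAGE_NOT_PRESENT  — 2 lookups

Entries read for #2: 3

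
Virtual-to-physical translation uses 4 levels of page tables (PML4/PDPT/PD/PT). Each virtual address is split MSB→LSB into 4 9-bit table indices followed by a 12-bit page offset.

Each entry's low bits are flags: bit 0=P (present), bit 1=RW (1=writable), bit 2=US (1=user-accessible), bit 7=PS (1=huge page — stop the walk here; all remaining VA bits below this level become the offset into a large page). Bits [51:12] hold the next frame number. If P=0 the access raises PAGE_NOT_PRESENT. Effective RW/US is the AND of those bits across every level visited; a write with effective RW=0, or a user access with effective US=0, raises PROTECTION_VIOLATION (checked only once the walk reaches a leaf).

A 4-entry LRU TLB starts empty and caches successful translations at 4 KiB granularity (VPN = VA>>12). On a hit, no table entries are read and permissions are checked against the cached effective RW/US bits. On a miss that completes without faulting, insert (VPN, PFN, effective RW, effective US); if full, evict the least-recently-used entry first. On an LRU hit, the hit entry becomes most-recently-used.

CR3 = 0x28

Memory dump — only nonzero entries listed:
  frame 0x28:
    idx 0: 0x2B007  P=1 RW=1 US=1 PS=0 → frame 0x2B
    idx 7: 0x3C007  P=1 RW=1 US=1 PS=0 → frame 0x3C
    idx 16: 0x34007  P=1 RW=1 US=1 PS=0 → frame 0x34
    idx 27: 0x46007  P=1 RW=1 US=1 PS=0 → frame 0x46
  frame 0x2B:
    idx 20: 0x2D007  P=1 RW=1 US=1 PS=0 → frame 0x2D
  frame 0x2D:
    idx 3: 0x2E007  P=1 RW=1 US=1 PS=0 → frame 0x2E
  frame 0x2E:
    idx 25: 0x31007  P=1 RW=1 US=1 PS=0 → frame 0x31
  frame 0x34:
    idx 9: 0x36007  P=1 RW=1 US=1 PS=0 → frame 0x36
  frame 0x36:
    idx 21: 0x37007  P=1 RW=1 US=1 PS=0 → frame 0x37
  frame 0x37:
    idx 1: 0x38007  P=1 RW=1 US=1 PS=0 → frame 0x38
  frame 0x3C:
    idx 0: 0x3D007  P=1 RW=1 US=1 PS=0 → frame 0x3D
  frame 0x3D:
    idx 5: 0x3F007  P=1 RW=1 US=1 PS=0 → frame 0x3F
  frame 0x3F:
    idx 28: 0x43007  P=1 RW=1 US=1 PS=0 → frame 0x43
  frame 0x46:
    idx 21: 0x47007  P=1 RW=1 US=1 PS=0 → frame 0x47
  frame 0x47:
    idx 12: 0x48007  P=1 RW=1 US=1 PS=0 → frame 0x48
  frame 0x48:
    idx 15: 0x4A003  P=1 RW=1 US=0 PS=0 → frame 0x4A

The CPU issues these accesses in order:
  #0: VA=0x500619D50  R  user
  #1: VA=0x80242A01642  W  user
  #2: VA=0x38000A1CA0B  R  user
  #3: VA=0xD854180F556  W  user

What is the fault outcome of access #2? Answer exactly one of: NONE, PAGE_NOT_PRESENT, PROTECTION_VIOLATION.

Walk each access:
#0 VA=0x500619D50 (r,user):
  lvl0: tbl 0x28, slot 0 ⇒ 0x2B007 (P1/RW1/US1/PS0)
  lvl1: tbl 0x2B, slot 20 ⇒ 0x2D007 (P1/RW1/US1/PS0)
  lvl2: tbl 0x2D, slot 3 ⇒ 0x2E007 (P1/RW1/US1/PS0)
  lvl3: tbl 0x2E, slot 25 ⇒ 0x31007 (P1/RW1/US1/PS0)
  ⇒ phys 0x31D50  [4 reads]
#1 VA=0x80242A01642 (w,user):
  lvl0: tbl 0x28, slot 16 ⇒ 0x34007 (P1/RW1/US1/PS0)
  lvl1: tbl 0x34, slot 9 ⇒ 0x36007 (P1/RW1/US1/PS0)
  lvl2: tbl 0x36, slot 21 ⇒ 0x37007 (P1/RW1/US1/PS0)
  lvl3: tbl 0x37, slot 1 ⇒ 0x38007 (P1/RW1/US1/PS0)
  ⇒ phys 0x38642  [4 reads]
#2 VA=0x38000A1CA0B (r,user):
  lvl0: tbl 0x28, slot 7 ⇒ 0x3C007 (P1/RW1/US1/PS0)
  lvl1: tbl 0x3C, slot 0 ⇒ 0x3D007 (P1/RW1/US1/PS0)
  lvl2: tbl 0x3D, slot 5 ⇒ 0x3F007 (P1/RW1/US1/PS0)
  lvl3: tbl 0x3F, slot 28 ⇒ 0x43007 (P1/RW1/US1/PS0)
  ⇒ phys 0x43A0B  [4 reads]
#3 VA=0xD854180F556 (w,user):
  lvl0: tbl 0x28, slot 27 ⇒ 0x46007 (P1/RW1/US1/PS0)
  lvl1: tbl 0x46, slot 21 ⇒ 0x47007 (P1/RW1/US1/PS0)
  lvl2: tbl 0x47, slot 12 ⇒ 0x48007 (P1/RW1/US1/PS0)
  lvl3: tbl 0x48, slot 15 ⇒ 0x4A003 (P1/RW1/US0/PS0)
  ✗ PROTECTION_VIOLATION  [4 reads]

Access #2 fault: NONE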